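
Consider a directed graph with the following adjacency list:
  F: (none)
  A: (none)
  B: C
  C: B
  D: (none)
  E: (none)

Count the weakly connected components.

From A: component {A}.
From B: component {B, C}.
From D: component {D}.
From E: component {E}.
From F: component {F}.
That's 5 components.

5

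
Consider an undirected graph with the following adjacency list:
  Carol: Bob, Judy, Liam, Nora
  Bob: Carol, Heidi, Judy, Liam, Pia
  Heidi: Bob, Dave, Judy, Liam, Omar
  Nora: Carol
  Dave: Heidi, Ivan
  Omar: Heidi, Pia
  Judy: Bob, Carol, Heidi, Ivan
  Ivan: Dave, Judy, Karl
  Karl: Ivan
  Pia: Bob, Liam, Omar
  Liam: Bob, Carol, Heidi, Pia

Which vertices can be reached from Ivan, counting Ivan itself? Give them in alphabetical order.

Start at Ivan.
Its neighbours: Dave, Judy, Karl.
Then their neighbours: Bob, Carol, Heidi.
Then next layer: Liam, Nora, Omar, Pia.
Every vertex is now reached.

Bob, Carol, Dave, Heidi, Ivan, Judy, Karl, Liam, Nora, Omar, Pia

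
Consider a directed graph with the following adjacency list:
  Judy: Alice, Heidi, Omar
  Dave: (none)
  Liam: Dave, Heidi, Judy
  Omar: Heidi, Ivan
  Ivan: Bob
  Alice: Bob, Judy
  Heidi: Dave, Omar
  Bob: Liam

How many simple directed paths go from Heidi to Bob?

1

Heidi→Omar→Ivan→Bob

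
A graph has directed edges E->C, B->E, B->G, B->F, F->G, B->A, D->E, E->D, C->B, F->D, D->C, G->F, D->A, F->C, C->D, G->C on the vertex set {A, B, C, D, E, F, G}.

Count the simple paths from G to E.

7

G→C→B→E
G→C→B→F→D→E
G→C→D→E
G→F→C→B→E
G→F→C→D→E
G→F→D→C→B→E
G→F→D→E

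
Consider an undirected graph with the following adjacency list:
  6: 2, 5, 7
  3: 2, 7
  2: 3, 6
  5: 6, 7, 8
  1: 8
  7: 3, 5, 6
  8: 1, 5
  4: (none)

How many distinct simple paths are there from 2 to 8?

4

2–3–7–5–8
2–3–7–6–5–8
2–6–5–8
2–6–7–5–8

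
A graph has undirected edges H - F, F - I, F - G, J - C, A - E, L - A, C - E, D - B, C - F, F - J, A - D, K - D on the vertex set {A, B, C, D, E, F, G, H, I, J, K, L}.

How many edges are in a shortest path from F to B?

Distance 0: F.
Distance 1: C, G, H, I, J.
Distance 2: E.
Distance 3: A.
Distance 4: D, L.
Distance 5: B, K — contains B.

5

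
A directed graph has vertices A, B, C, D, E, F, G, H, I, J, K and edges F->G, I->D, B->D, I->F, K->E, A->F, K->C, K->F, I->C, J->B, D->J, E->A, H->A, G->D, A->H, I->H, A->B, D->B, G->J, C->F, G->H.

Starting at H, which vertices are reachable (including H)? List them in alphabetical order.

A, B, D, F, G, H, J

Start at H.
Its neighbours: A.
Then their neighbours: B, F.
Then next layer: D, G.
Then next layer: J.
Nothing further is reachable.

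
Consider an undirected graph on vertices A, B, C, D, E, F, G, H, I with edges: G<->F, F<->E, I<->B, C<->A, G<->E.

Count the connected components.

From A: component {A, C}.
From B: component {B, I}.
From D: component {D}.
From E: component {E, F, G}.
From H: component {H}.
That's 5 components.

5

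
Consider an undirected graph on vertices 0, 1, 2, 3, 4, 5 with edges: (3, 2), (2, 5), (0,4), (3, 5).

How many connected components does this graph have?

From 0: component {0, 4}.
From 1: component {1}.
From 2: component {2, 3, 5}.
That's 3 components.

3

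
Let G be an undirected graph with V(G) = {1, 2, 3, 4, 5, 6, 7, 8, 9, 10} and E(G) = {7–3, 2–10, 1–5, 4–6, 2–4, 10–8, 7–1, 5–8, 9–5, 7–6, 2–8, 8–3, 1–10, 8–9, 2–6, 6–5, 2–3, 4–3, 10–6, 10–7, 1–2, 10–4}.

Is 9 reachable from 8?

Yes

Explore from 8.
Distance 1: reach 2, 3, 5, 9, 10.
Found 9.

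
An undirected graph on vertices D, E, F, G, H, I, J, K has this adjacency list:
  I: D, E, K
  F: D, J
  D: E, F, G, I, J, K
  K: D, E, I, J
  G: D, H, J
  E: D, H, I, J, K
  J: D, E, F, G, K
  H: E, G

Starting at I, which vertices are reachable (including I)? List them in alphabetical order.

D, E, F, G, H, I, J, K

Start at I.
Its neighbours: D, E, K.
Then their neighbours: F, G, H, J.
Every vertex is now reached.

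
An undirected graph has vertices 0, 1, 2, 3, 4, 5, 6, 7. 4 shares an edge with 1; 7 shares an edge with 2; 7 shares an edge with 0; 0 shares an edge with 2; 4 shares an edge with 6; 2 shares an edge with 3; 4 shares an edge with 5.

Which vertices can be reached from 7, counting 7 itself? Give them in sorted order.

0, 2, 3, 7

Start at 7.
Its neighbours: 0, 2.
Then their neighbours: 3.
Nothing further is reachable.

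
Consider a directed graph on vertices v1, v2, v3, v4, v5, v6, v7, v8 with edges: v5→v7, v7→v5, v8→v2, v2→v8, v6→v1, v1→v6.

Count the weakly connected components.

From v1: component {v1, v6}.
From v2: component {v2, v8}.
From v3: component {v3}.
From v4: component {v4}.
From v5: component {v5, v7}.
That's 5 components.

5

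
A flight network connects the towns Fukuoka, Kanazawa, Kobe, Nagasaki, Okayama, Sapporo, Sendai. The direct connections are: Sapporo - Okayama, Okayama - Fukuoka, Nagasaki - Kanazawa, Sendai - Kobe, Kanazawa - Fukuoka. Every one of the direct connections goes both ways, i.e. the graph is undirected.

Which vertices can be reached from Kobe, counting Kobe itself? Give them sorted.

Kobe, Sendai

Start at Kobe.
Its neighbours: Sendai.
Nothing further is reachable.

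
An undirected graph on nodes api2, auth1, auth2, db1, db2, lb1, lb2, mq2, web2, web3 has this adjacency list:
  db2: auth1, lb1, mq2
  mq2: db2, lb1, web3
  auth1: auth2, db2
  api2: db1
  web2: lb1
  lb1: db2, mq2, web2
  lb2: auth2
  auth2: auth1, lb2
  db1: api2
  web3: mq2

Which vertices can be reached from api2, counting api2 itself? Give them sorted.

api2, db1

Start at api2.
Its neighbours: db1.
Nothing further is reachable.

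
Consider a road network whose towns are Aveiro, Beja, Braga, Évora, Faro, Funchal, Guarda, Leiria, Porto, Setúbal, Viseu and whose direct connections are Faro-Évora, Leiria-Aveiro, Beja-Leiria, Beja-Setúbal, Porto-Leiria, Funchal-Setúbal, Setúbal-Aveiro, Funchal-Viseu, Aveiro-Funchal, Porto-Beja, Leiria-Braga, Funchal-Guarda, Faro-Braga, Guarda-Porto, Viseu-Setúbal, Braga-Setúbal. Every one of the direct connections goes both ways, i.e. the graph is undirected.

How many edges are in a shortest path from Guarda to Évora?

Distance 0: Guarda.
Distance 1: Funchal, Porto.
Distance 2: Aveiro, Beja, Leiria, Setúbal, Viseu.
Distance 3: Braga.
Distance 4: Faro.
Distance 5: Évora — contains Évora.

5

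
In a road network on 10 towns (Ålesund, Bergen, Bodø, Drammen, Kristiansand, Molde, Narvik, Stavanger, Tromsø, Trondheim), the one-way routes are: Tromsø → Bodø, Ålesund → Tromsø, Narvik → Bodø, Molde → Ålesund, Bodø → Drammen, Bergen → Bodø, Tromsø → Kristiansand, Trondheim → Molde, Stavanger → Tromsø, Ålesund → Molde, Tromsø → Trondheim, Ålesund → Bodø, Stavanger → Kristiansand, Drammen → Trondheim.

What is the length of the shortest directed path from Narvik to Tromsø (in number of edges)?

6

Distance 0: Narvik.
Distance 1: Bodø.
Distance 2: Drammen.
Distance 3: Trondheim.
Distance 4: Molde.
Distance 5: Ålesund.
Distance 6: Tromsø — contains Tromsø.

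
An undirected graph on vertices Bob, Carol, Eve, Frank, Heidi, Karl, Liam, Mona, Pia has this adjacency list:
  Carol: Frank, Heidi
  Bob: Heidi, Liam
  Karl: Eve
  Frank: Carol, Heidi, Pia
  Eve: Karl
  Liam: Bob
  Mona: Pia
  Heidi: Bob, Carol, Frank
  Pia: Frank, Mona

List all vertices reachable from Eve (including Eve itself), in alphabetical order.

Start at Eve.
Its neighbours: Karl.
Nothing further is reachable.

Eve, Karl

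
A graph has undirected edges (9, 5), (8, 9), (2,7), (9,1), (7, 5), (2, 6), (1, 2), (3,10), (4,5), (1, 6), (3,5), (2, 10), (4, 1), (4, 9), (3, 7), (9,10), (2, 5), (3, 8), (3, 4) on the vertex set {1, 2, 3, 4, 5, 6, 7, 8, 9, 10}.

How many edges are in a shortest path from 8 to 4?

2

Distance 0: 8.
Distance 1: 3, 9.
Distance 2: 1, 4, 5, 7, 10 — contains 4.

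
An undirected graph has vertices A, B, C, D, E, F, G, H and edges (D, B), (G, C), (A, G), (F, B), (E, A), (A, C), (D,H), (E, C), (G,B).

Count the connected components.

From A: component {A, B, C, D, E, F, G, H}.
That's 1 component.

1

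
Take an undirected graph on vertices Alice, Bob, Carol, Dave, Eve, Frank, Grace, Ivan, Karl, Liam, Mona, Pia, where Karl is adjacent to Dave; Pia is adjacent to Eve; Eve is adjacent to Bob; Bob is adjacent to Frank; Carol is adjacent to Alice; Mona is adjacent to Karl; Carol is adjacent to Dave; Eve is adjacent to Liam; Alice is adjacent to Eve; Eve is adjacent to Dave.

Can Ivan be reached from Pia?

No

Explore from Pia.
Distance 1: reach Eve.
Distance 2: reach Alice, Bob, Dave, Liam.
Distance 3: reach Carol, Frank, Karl.
Distance 4: reach Mona.
The search is exhausted without reaching Ivan; it lies in a different component.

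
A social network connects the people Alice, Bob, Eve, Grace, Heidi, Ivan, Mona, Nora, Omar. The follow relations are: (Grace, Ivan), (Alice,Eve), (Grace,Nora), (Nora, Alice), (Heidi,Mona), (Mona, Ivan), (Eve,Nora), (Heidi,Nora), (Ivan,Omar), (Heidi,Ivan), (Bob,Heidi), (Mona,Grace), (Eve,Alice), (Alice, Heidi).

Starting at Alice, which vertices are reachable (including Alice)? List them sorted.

Alice, Eve, Grace, Heidi, Ivan, Mona, Nora, Omar

Start at Alice.
Its neighbours: Eve, Heidi.
Then their neighbours: Ivan, Mona, Nora.
Then next layer: Grace, Omar.
Nothing further is reachable.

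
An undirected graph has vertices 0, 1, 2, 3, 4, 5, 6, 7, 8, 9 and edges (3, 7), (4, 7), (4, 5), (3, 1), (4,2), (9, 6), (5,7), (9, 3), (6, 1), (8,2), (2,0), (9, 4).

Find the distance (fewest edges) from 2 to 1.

Distance 0: 2.
Distance 1: 0, 4, 8.
Distance 2: 5, 7, 9.
Distance 3: 3, 6.
Distance 4: 1 — contains 1.

4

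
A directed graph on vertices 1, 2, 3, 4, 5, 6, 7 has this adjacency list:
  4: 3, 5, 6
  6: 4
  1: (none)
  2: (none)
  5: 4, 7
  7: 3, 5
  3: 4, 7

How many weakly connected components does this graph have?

From 1: component {1}.
From 2: component {2}.
From 3: component {3, 4, 5, 6, 7}.
That's 3 components.

3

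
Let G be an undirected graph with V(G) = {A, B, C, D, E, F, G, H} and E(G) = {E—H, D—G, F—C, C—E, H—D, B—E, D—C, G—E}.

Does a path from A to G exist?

A has no edges, so nothing is reachable from it.

No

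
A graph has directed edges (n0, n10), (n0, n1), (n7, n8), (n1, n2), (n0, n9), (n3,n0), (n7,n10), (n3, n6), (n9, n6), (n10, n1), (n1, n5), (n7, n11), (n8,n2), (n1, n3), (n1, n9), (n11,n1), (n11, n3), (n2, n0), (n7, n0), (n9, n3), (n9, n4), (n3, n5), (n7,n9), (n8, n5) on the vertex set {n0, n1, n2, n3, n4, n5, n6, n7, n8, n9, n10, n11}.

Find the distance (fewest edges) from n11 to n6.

Distance 0: n11.
Distance 1: n1, n3.
Distance 2: n0, n2, n5, n6, n9 — contains n6.

2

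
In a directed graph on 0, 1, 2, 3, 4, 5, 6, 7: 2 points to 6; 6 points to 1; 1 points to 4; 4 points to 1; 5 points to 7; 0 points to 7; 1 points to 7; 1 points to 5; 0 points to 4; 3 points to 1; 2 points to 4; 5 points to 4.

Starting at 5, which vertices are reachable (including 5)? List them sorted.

Start at 5.
Its neighbours: 4, 7.
Then their neighbours: 1.
Nothing further is reachable.

1, 4, 5, 7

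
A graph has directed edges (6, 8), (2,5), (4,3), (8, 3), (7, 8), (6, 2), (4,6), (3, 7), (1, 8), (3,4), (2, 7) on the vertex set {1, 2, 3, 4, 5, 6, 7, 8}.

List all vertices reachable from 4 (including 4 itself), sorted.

Start at 4.
Its neighbours: 3, 6.
Then their neighbours: 2, 7, 8.
Then next layer: 5.
Nothing further is reachable.

2, 3, 4, 5, 6, 7, 8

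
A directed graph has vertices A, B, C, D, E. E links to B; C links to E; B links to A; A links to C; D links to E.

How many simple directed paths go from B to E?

1

B→A→C→E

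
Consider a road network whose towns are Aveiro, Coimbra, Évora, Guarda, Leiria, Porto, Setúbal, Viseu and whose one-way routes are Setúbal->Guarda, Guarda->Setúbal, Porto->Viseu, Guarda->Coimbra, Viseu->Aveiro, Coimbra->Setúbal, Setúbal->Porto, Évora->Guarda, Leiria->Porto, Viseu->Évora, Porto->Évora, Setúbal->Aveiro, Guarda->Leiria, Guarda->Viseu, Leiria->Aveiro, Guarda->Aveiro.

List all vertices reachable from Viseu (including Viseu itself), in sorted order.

Start at Viseu.
Its neighbours: Aveiro, Évora.
Then their neighbours: Guarda.
Then next layer: Coimbra, Leiria, Setúbal.
Then next layer: Porto.
Every vertex is now reached.

Aveiro, Coimbra, Évora, Guarda, Leiria, Porto, Setúbal, Viseu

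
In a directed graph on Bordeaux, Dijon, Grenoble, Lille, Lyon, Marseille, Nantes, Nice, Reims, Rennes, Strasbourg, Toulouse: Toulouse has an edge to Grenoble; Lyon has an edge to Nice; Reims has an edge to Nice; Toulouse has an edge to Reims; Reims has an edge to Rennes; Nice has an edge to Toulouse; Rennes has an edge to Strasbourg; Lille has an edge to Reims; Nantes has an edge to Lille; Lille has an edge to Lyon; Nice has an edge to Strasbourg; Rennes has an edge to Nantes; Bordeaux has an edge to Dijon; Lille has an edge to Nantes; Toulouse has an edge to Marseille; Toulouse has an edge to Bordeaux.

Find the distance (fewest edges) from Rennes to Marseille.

Distance 0: Rennes.
Distance 1: Nantes, Strasbourg.
Distance 2: Lille.
Distance 3: Lyon, Reims.
Distance 4: Nice.
Distance 5: Toulouse.
Distance 6: Bordeaux, Grenoble, Marseille — contains Marseille.

6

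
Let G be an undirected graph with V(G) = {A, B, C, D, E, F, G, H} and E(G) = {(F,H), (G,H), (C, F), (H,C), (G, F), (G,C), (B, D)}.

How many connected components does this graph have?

4

From A: component {A}.
From B: component {B, D}.
From C: component {C, F, G, H}.
From E: component {E}.
That's 4 components.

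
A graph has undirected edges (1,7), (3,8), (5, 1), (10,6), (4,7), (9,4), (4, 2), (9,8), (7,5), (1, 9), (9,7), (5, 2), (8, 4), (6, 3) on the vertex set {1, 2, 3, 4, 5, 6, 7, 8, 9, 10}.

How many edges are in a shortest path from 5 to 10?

Distance 0: 5.
Distance 1: 1, 2, 7.
Distance 2: 4, 9.
Distance 3: 8.
Distance 4: 3.
Distance 5: 6.
Distance 6: 10 — contains 10.

6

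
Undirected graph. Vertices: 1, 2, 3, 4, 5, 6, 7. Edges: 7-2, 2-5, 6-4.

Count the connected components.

4

From 1: component {1}.
From 2: component {2, 5, 7}.
From 3: component {3}.
From 4: component {4, 6}.
That's 4 components.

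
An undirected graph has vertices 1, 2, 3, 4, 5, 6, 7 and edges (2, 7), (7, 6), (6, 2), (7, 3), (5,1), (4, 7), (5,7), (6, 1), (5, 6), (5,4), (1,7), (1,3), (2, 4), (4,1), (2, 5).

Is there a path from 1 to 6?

Explore from 1.
Distance 1: reach 3, 4, 5, 6, 7.
Found 6.

Yes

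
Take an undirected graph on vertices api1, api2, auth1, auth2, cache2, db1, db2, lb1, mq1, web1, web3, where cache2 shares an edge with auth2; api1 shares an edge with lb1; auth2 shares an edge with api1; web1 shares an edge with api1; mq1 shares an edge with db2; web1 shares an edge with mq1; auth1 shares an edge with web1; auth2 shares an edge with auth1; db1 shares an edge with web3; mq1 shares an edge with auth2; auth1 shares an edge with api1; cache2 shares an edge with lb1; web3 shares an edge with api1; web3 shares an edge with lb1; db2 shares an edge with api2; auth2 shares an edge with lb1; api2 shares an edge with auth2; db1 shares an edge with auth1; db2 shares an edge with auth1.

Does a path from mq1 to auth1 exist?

Explore from mq1.
Distance 1: reach auth2, db2, web1.
Distance 2: reach api1, api2, auth1, cache2, lb1.
Found auth1.

Yes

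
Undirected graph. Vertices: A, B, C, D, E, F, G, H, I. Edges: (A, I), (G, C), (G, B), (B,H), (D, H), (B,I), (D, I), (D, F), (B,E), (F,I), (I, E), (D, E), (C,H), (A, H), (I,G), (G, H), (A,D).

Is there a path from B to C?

Yes

Explore from B.
Distance 1: reach E, G, H, I.
Distance 2: reach A, C, D, F.
Found C.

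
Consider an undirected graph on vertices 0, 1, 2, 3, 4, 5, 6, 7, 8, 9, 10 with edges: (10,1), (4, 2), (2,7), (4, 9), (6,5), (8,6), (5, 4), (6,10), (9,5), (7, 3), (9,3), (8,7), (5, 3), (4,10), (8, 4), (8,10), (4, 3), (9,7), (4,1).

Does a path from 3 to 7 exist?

Yes

Explore from 3.
Distance 1: reach 4, 5, 7, 9.
Found 7.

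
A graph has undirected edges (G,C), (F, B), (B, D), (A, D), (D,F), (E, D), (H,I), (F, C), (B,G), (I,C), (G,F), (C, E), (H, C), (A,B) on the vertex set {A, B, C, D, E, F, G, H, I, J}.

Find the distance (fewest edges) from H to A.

4

Distance 0: H.
Distance 1: C, I.
Distance 2: E, F, G.
Distance 3: B, D.
Distance 4: A — contains A.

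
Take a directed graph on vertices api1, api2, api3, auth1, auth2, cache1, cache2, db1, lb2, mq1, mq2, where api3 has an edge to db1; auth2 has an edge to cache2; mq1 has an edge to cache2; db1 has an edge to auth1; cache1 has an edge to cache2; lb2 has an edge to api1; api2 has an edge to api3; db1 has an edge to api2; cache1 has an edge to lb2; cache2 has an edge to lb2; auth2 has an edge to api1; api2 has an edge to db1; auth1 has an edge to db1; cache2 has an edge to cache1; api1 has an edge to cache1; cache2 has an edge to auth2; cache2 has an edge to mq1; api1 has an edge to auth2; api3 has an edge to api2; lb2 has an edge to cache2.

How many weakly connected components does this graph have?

3

From api1: component {api1, auth2, cache1, cache2, lb2, mq1}.
From api2: component {api2, api3, auth1, db1}.
From mq2: component {mq2}.
That's 3 components.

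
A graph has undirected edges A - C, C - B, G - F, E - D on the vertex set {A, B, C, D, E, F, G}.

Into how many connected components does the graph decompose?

From A: component {A, B, C}.
From D: component {D, E}.
From F: component {F, G}.
That's 3 components.

3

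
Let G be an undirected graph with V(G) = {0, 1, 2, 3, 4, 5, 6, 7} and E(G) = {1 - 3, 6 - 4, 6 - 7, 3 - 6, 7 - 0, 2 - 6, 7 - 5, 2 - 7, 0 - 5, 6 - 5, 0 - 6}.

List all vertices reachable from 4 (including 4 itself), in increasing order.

Start at 4.
Its neighbours: 6.
Then their neighbours: 0, 2, 3, 5, 7.
Then next layer: 1.
Every vertex is now reached.

0, 1, 2, 3, 4, 5, 6, 7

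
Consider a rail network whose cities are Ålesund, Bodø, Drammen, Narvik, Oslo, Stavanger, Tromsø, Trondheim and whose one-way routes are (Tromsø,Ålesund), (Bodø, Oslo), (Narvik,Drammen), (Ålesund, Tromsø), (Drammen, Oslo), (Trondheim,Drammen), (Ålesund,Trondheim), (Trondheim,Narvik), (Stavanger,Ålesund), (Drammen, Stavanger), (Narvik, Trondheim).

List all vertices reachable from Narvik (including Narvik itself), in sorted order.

Start at Narvik.
Its neighbours: Drammen, Trondheim.
Then their neighbours: Oslo, Stavanger.
Then next layer: Ålesund.
Then next layer: Tromsø.
Nothing further is reachable.

Ålesund, Drammen, Narvik, Oslo, Stavanger, Tromsø, Trondheim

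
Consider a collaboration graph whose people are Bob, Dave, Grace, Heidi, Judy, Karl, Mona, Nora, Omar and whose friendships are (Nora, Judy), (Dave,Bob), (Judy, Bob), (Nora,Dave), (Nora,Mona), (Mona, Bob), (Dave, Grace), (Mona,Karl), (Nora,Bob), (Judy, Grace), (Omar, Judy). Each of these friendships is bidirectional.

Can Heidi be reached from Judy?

No

Explore from Judy.
Distance 1: reach Bob, Grace, Nora, Omar.
Distance 2: reach Dave, Mona.
Distance 3: reach Karl.
The search is exhausted without reaching Heidi; it lies in a different component.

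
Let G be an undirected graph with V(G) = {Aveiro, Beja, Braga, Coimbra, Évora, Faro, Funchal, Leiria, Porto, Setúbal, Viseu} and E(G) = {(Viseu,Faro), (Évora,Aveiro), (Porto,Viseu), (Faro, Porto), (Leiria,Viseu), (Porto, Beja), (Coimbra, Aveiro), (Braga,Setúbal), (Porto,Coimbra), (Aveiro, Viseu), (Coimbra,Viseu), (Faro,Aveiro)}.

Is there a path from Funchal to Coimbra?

Funchal has no edges, so nothing is reachable from it.

No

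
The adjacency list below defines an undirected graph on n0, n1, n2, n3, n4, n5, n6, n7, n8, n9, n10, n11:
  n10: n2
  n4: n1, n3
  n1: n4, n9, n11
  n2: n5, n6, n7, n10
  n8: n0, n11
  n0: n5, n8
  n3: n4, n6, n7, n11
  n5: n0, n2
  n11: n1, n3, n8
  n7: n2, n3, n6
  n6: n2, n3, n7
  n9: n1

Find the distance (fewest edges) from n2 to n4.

Distance 0: n2.
Distance 1: n5, n6, n7, n10.
Distance 2: n0, n3.
Distance 3: n4, n8, n11 — contains n4.

3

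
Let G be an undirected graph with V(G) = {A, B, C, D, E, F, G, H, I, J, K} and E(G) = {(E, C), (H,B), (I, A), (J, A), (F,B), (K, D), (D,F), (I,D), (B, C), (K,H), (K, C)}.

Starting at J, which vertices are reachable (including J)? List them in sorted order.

Start at J.
Its neighbours: A.
Then their neighbours: I.
Then next layer: D.
Then next layer: F, K.
Then next layer: B, C, H.
Then next layer: E.
Nothing further is reachable.

A, B, C, D, E, F, H, I, J, K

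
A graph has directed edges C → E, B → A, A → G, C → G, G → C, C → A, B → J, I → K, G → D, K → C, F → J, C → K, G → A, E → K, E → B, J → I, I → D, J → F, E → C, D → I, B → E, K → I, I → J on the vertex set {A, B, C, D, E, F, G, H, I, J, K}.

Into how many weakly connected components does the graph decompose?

From A: component {A, B, C, D, E, F, G, I, J, K}.
From H: component {H}.
That's 2 components.

2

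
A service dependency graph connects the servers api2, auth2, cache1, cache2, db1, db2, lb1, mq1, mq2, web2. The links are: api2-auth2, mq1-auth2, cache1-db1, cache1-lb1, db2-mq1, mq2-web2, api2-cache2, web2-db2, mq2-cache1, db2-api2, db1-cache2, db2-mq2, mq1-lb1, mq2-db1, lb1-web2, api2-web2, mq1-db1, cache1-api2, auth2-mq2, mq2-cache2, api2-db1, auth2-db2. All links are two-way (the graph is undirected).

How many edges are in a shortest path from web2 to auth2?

2

Distance 0: web2.
Distance 1: api2, db2, lb1, mq2.
Distance 2: auth2, cache1, cache2, db1, mq1 — contains auth2.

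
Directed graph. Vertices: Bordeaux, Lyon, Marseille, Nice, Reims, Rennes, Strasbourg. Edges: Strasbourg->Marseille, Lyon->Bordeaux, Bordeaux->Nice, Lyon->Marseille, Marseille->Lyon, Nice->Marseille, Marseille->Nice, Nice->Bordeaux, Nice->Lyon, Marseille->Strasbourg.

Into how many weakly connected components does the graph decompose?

3

From Bordeaux: component {Bordeaux, Lyon, Marseille, Nice, Strasbourg}.
From Reims: component {Reims}.
From Rennes: component {Rennes}.
That's 3 components.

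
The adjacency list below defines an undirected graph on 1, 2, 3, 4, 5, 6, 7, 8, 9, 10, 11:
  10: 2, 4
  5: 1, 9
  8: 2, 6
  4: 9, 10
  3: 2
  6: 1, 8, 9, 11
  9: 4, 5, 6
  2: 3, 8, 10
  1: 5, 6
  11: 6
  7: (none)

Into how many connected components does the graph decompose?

2

From 1: component {1, 2, 3, 4, 5, 6, 8, 9, 10, 11}.
From 7: component {7}.
That's 2 components.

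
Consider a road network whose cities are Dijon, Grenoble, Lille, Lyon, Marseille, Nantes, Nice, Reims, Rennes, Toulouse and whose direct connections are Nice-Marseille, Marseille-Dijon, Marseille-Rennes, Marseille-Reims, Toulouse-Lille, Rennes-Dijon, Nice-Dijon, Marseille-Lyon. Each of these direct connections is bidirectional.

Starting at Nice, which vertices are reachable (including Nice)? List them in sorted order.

Start at Nice.
Its neighbours: Dijon, Marseille.
Then their neighbours: Lyon, Reims, Rennes.
Nothing further is reachable.

Dijon, Lyon, Marseille, Nice, Reims, Rennes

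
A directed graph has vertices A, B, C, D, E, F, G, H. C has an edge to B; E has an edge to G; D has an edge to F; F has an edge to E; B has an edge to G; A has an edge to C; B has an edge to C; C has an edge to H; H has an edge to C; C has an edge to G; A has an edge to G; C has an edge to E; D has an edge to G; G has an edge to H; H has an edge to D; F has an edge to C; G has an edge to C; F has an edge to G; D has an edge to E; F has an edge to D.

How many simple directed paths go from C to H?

C→B→G→H
C→E→G→H
C→G→H
C→H

4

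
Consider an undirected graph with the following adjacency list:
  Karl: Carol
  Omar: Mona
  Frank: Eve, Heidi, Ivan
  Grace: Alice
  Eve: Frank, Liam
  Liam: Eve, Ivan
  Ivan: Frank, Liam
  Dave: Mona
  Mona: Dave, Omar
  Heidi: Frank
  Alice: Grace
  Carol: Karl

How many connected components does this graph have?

4

From Alice: component {Alice, Grace}.
From Carol: component {Carol, Karl}.
From Dave: component {Dave, Mona, Omar}.
From Eve: component {Eve, Frank, Heidi, Ivan, Liam}.
That's 4 components.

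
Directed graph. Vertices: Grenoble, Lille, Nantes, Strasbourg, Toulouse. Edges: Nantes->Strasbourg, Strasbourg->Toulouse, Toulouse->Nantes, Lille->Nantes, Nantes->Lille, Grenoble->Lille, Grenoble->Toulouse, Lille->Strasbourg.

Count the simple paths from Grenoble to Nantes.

3

Grenoble→Lille→Nantes
Grenoble→Lille→Strasbourg→Toulouse→Nantes
Grenoble→Toulouse→Nantes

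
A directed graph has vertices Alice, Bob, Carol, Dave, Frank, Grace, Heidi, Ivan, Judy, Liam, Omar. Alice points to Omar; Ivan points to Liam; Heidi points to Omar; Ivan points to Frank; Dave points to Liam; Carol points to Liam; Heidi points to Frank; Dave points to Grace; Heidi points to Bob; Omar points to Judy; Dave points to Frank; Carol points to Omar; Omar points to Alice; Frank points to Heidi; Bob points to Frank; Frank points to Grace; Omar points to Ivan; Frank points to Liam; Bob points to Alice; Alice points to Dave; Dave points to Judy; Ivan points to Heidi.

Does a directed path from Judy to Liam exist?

No

Judy has no outgoing edges, so nothing is reachable from it.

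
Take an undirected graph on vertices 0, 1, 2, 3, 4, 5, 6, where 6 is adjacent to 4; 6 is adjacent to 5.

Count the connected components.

5

From 0: component {0}.
From 1: component {1}.
From 2: component {2}.
From 3: component {3}.
From 4: component {4, 5, 6}.
That's 5 components.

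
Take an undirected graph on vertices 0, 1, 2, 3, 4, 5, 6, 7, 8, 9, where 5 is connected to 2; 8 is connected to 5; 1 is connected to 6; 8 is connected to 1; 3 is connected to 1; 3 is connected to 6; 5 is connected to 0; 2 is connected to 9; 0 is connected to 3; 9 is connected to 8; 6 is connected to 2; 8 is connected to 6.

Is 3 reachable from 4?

4 has no edges, so nothing is reachable from it.

No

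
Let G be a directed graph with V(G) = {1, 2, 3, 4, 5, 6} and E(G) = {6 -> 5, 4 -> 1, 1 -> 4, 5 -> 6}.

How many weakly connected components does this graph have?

4

From 1: component {1, 4}.
From 2: component {2}.
From 3: component {3}.
From 5: component {5, 6}.
That's 4 components.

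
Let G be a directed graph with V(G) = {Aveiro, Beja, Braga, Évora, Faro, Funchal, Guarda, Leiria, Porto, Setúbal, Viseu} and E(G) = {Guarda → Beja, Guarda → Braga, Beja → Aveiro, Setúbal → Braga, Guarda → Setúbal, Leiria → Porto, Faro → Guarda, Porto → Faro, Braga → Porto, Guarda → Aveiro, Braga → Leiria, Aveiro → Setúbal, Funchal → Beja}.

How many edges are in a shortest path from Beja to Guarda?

6

Distance 0: Beja.
Distance 1: Aveiro.
Distance 2: Setúbal.
Distance 3: Braga.
Distance 4: Leiria, Porto.
Distance 5: Faro.
Distance 6: Guarda — contains Guarda.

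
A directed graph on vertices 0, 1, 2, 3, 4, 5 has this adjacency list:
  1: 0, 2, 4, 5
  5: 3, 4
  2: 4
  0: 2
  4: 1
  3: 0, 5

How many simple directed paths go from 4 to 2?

3

4→1→0→2
4→1→2
4→1→5→3→0→2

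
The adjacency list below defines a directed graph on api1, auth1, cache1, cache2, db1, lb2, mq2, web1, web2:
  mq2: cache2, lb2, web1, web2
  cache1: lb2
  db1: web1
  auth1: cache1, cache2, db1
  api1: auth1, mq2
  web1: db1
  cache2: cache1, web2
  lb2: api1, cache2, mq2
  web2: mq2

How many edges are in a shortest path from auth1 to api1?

3

Distance 0: auth1.
Distance 1: cache1, cache2, db1.
Distance 2: lb2, web1, web2.
Distance 3: api1, mq2 — contains api1.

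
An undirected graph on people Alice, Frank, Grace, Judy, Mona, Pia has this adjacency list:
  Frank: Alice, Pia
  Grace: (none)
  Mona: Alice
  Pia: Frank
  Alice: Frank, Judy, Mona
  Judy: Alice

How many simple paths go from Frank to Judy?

Frank–Alice–Judy

1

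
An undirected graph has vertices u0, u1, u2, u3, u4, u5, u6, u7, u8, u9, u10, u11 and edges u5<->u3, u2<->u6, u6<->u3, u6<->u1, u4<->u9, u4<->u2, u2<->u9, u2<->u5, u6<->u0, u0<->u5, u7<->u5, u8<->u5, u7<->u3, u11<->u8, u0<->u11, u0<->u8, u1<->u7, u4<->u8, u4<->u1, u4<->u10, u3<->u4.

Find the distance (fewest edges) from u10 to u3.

Distance 0: u10.
Distance 1: u4.
Distance 2: u1, u2, u3, u8, u9 — contains u3.

2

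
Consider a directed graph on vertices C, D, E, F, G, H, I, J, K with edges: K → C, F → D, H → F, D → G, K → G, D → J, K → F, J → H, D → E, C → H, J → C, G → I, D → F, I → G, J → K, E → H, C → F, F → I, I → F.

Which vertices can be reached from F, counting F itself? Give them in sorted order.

Start at F.
Its neighbours: D, I.
Then their neighbours: E, G, J.
Then next layer: C, H, K.
Every vertex is now reached.

C, D, E, F, G, H, I, J, K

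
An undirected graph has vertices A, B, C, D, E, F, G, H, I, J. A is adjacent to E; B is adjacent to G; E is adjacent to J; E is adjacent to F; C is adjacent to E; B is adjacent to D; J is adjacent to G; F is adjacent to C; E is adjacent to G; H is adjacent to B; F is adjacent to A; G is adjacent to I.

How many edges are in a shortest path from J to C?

2

Distance 0: J.
Distance 1: E, G.
Distance 2: A, B, C, F, I — contains C.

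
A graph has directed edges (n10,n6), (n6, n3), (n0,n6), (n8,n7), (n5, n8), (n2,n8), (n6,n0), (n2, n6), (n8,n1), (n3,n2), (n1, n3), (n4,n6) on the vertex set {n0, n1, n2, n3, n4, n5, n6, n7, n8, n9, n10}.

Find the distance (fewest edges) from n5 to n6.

5

Distance 0: n5.
Distance 1: n8.
Distance 2: n1, n7.
Distance 3: n3.
Distance 4: n2.
Distance 5: n6 — contains n6.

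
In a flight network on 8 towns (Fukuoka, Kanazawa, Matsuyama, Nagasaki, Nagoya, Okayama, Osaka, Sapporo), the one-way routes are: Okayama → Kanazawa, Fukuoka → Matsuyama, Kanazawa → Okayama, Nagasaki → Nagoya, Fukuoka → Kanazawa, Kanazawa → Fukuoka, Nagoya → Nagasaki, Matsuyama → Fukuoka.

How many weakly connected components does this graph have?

From Fukuoka: component {Fukuoka, Kanazawa, Matsuyama, Okayama}.
From Nagasaki: component {Nagasaki, Nagoya}.
From Osaka: component {Osaka}.
From Sapporo: component {Sapporo}.
That's 4 components.

4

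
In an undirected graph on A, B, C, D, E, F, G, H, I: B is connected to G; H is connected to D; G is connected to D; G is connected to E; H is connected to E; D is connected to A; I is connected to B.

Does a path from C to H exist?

C has no edges, so nothing is reachable from it.

No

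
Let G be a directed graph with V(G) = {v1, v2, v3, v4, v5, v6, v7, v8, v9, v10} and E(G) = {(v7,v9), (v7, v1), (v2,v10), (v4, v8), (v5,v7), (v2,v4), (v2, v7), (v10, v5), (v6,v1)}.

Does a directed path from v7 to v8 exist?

No

Explore from v7.
Distance 1: reach v1, v9.
The search from v7 is exhausted; no directed path reaches v8.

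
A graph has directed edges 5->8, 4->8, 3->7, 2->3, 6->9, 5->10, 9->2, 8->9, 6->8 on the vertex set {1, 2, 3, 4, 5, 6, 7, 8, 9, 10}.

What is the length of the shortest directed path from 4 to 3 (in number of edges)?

Distance 0: 4.
Distance 1: 8.
Distance 2: 9.
Distance 3: 2.
Distance 4: 3 — contains 3.

4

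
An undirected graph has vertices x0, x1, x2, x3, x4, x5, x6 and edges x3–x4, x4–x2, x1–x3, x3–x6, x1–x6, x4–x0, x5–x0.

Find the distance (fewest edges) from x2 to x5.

3

Distance 0: x2.
Distance 1: x4.
Distance 2: x0, x3.
Distance 3: x1, x5, x6 — contains x5.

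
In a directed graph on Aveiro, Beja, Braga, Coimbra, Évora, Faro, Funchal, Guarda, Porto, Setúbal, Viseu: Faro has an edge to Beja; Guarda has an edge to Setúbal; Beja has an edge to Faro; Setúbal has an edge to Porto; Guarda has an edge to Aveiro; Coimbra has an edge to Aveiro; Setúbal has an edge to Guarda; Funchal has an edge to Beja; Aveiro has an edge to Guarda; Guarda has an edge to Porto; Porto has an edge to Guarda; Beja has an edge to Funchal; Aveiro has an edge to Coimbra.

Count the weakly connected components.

From Aveiro: component {Aveiro, Coimbra, Guarda, Porto, Setúbal}.
From Beja: component {Beja, Faro, Funchal}.
From Braga: component {Braga}.
From Évora: component {Évora}.
From Viseu: component {Viseu}.
That's 5 components.

5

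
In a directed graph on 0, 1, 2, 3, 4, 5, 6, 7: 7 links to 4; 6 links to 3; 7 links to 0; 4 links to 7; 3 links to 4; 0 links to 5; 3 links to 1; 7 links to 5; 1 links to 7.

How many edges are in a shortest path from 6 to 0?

Distance 0: 6.
Distance 1: 3.
Distance 2: 1, 4.
Distance 3: 7.
Distance 4: 0, 5 — contains 0.

4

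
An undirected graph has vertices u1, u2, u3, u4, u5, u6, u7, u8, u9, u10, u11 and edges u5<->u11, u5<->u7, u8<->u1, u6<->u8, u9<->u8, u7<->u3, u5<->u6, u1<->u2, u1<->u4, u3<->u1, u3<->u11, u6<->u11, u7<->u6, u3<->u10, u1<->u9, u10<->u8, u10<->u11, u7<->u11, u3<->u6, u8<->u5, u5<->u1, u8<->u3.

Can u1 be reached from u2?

Explore from u2.
Distance 1: reach u1.
Found u1.

Yes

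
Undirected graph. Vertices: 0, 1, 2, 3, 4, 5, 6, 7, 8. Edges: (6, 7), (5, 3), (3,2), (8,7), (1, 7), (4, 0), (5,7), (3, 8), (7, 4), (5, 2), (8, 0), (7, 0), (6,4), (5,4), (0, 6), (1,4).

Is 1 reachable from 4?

Explore from 4.
Distance 1: reach 0, 1, 5, 6, 7.
Found 1.

Yes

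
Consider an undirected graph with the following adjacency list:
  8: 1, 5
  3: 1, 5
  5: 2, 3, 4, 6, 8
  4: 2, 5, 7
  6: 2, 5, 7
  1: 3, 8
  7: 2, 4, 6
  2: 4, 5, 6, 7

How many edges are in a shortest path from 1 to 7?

4

Distance 0: 1.
Distance 1: 3, 8.
Distance 2: 5.
Distance 3: 2, 4, 6.
Distance 4: 7 — contains 7.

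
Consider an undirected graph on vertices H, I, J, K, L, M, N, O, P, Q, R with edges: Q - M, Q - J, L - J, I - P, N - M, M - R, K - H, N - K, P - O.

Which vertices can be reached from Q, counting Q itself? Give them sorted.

H, J, K, L, M, N, Q, R

Start at Q.
Its neighbours: J, M.
Then their neighbours: L, N, R.
Then next layer: K.
Then next layer: H.
Nothing further is reachable.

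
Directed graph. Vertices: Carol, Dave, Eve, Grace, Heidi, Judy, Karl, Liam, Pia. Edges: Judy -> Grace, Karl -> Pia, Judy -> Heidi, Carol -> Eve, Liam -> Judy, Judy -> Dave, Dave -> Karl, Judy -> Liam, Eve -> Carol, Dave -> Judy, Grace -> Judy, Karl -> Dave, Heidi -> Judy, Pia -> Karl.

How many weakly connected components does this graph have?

From Carol: component {Carol, Eve}.
From Dave: component {Dave, Grace, Heidi, Judy, Karl, Liam, Pia}.
That's 2 components.

2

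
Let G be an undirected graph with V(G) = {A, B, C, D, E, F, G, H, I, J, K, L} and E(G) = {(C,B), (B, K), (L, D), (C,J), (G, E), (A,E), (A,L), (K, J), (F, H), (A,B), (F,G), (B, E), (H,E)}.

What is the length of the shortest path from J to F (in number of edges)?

5

Distance 0: J.
Distance 1: C, K.
Distance 2: B.
Distance 3: A, E.
Distance 4: G, H, L.
Distance 5: D, F — contains F.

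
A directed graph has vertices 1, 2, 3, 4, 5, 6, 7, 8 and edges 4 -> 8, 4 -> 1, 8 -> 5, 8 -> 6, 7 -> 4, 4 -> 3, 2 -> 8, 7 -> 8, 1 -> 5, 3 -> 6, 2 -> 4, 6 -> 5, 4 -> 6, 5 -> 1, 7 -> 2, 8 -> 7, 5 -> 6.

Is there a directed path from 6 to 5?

Yes

Explore from 6.
Distance 1: reach 5.
Found 5.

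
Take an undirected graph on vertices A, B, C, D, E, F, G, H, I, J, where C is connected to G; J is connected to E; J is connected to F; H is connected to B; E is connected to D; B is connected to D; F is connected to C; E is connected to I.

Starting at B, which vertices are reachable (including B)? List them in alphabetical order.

Start at B.
Its neighbours: D, H.
Then their neighbours: E.
Then next layer: I, J.
Then next layer: F.
Then next layer: C.
Then next layer: G.
Nothing further is reachable.

B, C, D, E, F, G, H, I, J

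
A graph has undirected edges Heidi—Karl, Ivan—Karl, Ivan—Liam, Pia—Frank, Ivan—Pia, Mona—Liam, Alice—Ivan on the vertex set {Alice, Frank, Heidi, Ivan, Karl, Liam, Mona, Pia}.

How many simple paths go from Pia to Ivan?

Pia–Ivan

1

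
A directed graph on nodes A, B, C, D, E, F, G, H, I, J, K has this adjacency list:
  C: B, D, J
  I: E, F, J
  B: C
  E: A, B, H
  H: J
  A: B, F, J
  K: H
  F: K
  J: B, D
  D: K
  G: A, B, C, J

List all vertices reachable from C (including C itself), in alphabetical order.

Start at C.
Its neighbours: B, D, J.
Then their neighbours: K.
Then next layer: H.
Nothing further is reachable.

B, C, D, H, J, K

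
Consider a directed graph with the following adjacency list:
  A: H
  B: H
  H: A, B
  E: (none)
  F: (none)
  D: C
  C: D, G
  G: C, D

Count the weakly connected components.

From A: component {A, B, H}.
From C: component {C, D, G}.
From E: component {E}.
From F: component {F}.
That's 4 components.

4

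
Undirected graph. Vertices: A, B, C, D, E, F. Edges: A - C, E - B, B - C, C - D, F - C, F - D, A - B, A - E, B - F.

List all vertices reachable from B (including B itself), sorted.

Start at B.
Its neighbours: A, C, E, F.
Then their neighbours: D.
Every vertex is now reached.

A, B, C, D, E, F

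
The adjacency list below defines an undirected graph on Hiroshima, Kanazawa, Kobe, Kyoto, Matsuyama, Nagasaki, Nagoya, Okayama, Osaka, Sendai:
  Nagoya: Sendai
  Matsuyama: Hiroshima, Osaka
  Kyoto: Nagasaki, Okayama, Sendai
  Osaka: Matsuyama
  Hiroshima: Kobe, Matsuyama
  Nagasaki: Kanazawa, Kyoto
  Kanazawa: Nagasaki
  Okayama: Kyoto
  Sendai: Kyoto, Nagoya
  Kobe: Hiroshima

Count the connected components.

From Hiroshima: component {Hiroshima, Kobe, Matsuyama, Osaka}.
From Kanazawa: component {Kanazawa, Kyoto, Nagasaki, Nagoya, Okayama, Sendai}.
That's 2 components.

2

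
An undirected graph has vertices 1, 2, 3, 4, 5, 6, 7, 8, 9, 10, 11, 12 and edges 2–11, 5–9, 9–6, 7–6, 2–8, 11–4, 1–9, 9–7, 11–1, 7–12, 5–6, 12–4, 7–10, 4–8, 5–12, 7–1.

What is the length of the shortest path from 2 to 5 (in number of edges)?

4

Distance 0: 2.
Distance 1: 8, 11.
Distance 2: 1, 4.
Distance 3: 7, 9, 12.
Distance 4: 5, 6, 10 — contains 5.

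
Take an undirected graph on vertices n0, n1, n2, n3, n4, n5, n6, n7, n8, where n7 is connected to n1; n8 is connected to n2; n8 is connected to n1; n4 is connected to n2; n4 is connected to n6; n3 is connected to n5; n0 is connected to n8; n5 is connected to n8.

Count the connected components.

1

From n0: component {n0, n1, n2, n3, n4, n5, n6, n7, n8}.
That's 1 component.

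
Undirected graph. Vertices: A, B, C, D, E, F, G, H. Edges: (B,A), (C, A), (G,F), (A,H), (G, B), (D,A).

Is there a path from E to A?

No

E has no edges, so nothing is reachable from it.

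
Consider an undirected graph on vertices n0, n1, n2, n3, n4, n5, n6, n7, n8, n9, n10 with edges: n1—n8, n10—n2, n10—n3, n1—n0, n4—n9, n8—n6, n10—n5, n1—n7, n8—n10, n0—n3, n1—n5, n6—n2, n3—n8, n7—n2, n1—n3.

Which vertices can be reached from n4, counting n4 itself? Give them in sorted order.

n4, n9

Start at n4.
Its neighbours: n9.
Nothing further is reachable.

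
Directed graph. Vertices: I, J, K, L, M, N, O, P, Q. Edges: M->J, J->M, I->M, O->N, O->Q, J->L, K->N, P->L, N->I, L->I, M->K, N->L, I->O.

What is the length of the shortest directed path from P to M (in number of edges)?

Distance 0: P.
Distance 1: L.
Distance 2: I.
Distance 3: M, O — contains M.

3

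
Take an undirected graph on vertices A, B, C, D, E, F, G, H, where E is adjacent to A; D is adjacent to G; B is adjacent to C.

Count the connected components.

5

From A: component {A, E}.
From B: component {B, C}.
From D: component {D, G}.
From F: component {F}.
From H: component {H}.
That's 5 components.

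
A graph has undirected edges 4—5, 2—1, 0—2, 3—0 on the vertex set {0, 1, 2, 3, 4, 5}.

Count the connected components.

2

From 0: component {0, 1, 2, 3}.
From 4: component {4, 5}.
That's 2 components.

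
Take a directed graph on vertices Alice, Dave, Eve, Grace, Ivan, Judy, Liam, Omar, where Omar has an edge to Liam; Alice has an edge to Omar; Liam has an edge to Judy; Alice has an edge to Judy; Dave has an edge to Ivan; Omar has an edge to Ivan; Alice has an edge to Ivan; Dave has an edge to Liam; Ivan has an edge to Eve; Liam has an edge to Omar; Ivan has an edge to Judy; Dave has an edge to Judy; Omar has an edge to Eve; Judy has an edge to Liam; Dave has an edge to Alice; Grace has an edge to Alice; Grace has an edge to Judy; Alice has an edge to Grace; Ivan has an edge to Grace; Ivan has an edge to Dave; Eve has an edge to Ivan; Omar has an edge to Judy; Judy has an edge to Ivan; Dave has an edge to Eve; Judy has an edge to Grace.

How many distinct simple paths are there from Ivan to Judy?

12

Ivan→Dave→Alice→Grace→Judy
Ivan→Dave→Alice→Judy
Ivan→Dave→Alice→Omar→Judy
Ivan→Dave→Alice→Omar→Liam→Judy
Ivan→Dave→Judy
Ivan→Dave→Liam→Judy
Ivan→Dave→Liam→Omar→Judy
Ivan→Grace→Alice→Judy
Ivan→Grace→Alice→Omar→Judy
Ivan→Grace→Alice→Omar→Liam→Judy
Ivan→Grace→Judy
Ivan→Judy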